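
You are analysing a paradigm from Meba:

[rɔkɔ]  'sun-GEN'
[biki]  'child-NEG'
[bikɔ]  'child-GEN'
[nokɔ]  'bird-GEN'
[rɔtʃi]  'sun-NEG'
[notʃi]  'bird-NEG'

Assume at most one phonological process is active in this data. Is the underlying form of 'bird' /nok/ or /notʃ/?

The stem for 'bird' ends in [k] in [nokɔ] but [tʃ] in [notʃi].
If /k/ were underlying and a rule turned it into [tʃ] before the NEG suffix, 'child' would also alternate; but it has [k] in both [bikɔ] and [biki].
The alternation reflects depalatalization: palato-alveolar /tʃ/ becomes [k] when no front vowel follows. /tʃ/ is underlying.

/notʃ/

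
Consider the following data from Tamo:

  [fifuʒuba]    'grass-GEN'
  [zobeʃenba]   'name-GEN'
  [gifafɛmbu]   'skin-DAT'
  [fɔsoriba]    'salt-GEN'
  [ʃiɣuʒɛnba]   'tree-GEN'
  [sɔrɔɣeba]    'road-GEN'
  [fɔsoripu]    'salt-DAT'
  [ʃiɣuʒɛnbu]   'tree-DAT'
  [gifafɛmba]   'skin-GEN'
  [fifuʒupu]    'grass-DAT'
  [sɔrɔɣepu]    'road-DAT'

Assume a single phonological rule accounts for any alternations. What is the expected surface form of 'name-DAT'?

[zobeʃenbu]

The DAT morpheme has two allomorphs, [-bu] and [-pu].
The GEN suffix, which begins with [b], is invariant after every stem; so [b] is not altered by any rule here.
So the underlying form is /-pu/, and voiceless stops become voiced after a nasal.
After 'name', which ends in a nasal, the suffix surfaces as [-bu], giving [zobeʃenbu].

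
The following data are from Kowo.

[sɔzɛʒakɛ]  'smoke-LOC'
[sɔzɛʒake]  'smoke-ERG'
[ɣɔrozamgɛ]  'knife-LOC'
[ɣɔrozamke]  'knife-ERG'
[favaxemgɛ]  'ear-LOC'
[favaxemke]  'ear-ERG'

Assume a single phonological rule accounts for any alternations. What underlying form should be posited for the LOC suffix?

/-gɛ/

The LOC suffix surfaces as [-gɛ] and [-kɛ], depending on the final segment of the stem.
By contrast the ERG suffix keeps its initial [k] throughout — that segment must be underlying.
The LOC suffix is therefore /-gɛ/ underlyingly, with post-vocalic devoicing: voiced stops become voiceless after a vowel.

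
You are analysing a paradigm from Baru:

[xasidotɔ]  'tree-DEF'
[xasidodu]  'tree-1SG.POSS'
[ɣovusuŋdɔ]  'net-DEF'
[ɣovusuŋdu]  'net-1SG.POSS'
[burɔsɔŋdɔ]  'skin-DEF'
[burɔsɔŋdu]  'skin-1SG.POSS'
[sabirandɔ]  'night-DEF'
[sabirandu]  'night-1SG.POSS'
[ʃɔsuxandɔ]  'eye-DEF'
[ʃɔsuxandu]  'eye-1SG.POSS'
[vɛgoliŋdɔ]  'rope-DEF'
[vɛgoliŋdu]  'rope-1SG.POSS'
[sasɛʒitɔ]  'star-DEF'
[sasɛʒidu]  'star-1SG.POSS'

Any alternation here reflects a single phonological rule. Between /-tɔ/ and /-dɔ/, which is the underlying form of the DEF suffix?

/-tɔ/

The DEF suffix surfaces as [-dɔ] and [-tɔ], depending on the final segment of the stem.
By contrast the 1SG.POSS suffix keeps its initial [d] throughout — that segment must be underlying.
The DEF suffix is therefore /-tɔ/ underlyingly, with post-nasal voicing: voiceless stops become voiced after a nasal.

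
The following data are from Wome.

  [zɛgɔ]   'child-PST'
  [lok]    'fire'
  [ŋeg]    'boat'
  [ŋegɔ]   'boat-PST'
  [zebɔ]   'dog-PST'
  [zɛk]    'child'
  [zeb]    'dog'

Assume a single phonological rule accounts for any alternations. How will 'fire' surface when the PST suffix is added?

The stem for 'child' ends in [g] in [zɛgɔ] but [k] in [zɛk].
Compare 'boat', with invariant [g] in [ŋegɔ] and [ŋeg]: an analysis with underlying /g/ and a rule producing [k] in isolation would wrongly predict alternation here too.
The alternation reflects intervocalic voicing: voiceless stops become voiced between vowels. /k/ is underlying.
The one attested form of 'fire', [lok], shows underlying /lok/. Applying the same rule between vowels gives [logɔ].

[logɔ]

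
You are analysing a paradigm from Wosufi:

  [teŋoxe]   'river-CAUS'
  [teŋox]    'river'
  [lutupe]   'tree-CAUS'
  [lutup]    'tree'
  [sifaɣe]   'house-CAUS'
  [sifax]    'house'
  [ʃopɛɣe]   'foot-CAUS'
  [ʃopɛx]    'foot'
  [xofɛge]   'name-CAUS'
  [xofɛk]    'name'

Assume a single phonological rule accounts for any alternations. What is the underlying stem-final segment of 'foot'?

/ɣ/

The stem for 'foot' ends in [ɣ] in [ʃopɛɣe] but [x] in [ʃopɛx].
The stem 'river' ([teŋoxe], [teŋox]) shows [x] unchanged in both environments, so [x] cannot be basic with [ɣ] derived before the CAUS suffix.
So /ɣ/ is underlying, and a rule of word-final obstruent devoicing — voiced obstruents become voiceless word-finally — gives [x].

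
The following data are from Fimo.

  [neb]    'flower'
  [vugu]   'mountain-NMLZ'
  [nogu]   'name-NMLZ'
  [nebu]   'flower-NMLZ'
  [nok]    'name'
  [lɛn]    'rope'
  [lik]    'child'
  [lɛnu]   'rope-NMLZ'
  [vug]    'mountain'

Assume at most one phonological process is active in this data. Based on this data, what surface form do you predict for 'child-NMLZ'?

The stem for 'name' ends in [g] in [nogu] but [k] in [nok].
But 'mountain' keeps [g] in both environments ([vugu], [vug]), so there is no rule changing /g/ to [k] in isolation.
So /k/ is underlying, and a rule of intervocalic voicing — voiceless stops become voiced between vowels — gives [g].
From [lik] the stem 'child' is /lik/; between vowels this yields [ligu].

[ligu]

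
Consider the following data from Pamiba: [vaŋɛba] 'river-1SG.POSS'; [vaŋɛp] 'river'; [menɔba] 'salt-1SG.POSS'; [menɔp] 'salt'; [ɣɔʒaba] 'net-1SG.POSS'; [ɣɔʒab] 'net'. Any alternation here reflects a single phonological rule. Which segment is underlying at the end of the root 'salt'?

/p/

The stem for 'salt' ends in [b] in [menɔba] but [p] in [menɔp].
But 'net' keeps [b] in both environments ([ɣɔʒaba], [ɣɔʒab]), so there is no rule changing /b/ to [p] in isolation.
Therefore /p/ is basic and [b] is derived by intervocalic voicing (voiceless stops become voiced between vowels).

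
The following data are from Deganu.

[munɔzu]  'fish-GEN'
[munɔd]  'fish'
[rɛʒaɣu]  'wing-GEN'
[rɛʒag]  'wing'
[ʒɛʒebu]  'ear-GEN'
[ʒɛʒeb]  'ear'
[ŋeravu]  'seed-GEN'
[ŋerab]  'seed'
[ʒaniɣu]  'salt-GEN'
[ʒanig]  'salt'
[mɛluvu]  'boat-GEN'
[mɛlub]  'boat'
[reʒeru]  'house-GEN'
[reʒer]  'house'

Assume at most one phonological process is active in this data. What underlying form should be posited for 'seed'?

/ŋerav/

The stem for 'seed' ends in [v] in [ŋeravu] but [b] in [ŋerab].
If /b/ were underlying and a rule turned it into [v] before the GEN suffix, 'ear' would also alternate; but it has [b] in both [ʒɛʒebu] and [ʒɛʒeb].
So /v/ is underlying, and a rule of word-final hardening — voiced fricatives become stops word-finally — gives [b].
So 'seed' = /ŋerav/.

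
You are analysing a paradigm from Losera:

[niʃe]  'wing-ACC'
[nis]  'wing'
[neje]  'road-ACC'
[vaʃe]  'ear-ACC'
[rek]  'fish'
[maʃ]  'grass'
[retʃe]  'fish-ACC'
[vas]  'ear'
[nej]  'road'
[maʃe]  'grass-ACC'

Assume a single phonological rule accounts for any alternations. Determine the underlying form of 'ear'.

/vas/

The root 'ear' surfaces as [vaʃe] and [vas], with a stem-final [ʃ] ~ [s] alternation.
Compare 'grass', with invariant [ʃ] in [maʃe] and [maʃ]: an analysis with underlying /ʃ/ and a rule producing [s] in isolation would wrongly predict alternation here too.
So /s/ is underlying, and a rule of palatalization before a front vowel — /k/ and /s/ become palato-alveolar [tʃ] and [ʃ] before a front vowel — gives [ʃ].
Hence 'ear' is /vas/ underlyingly.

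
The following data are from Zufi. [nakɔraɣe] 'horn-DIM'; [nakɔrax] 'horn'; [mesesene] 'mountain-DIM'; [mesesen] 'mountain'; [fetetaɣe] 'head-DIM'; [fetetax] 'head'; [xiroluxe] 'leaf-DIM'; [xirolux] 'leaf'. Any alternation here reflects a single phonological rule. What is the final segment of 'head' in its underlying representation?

/ɣ/

The root 'head' surfaces as [fetetaɣe] and [fetetax], with a stem-final [ɣ] ~ [x] alternation.
The stem 'leaf' ([xiroluxe], [xirolux]) shows [x] unchanged in both environments, so [x] cannot be basic with [ɣ] derived before the DIM suffix.
The underlying segment must be /ɣ/; voiced obstruents become voiceless word-finally, yielding [x] there.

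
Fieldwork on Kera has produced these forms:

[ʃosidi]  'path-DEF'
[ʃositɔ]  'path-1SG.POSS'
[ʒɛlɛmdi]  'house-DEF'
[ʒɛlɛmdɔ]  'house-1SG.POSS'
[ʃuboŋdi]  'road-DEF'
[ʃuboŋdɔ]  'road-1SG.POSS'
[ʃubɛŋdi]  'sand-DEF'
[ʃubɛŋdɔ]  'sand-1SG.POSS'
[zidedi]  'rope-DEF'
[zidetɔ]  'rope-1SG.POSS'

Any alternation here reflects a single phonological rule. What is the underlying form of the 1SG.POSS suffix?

The 1SG.POSS morpheme has two allomorphs, [-dɔ] and [-tɔ].
The DEF suffix, which begins with [d], is invariant after every stem; so [d] is not altered by any rule here.
The 1SG.POSS suffix is therefore /-tɔ/ underlyingly, with post-nasal voicing: voiceless stops become voiced after a nasal.

/-tɔ/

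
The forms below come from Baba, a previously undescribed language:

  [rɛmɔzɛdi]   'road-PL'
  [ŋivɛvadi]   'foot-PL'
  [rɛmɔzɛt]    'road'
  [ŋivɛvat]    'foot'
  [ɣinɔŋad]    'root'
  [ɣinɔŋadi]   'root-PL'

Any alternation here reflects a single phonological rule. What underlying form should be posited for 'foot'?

'foot' shows [t] ~ [d] at the end of the stem ([ŋivɛvat] vs [ŋivɛvadi]).
But 'root' keeps [d] in both environments ([ɣinɔŋad], [ɣinɔŋadi]), so there is no rule changing /d/ to [t] in isolation.
The alternation reflects intervocalic voicing: voiceless stops become voiced between vowels. /t/ is underlying.
The underlying form of 'foot' is therefore /ŋivɛvat/.

/ŋivɛvat/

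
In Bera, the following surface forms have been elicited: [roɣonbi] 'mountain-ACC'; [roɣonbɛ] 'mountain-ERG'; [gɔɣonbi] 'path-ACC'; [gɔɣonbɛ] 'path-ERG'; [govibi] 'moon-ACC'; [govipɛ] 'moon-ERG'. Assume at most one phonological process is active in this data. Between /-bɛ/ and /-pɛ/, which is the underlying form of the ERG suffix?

The ERG morpheme has two allomorphs, [-bɛ] and [-pɛ].
The ACC suffix, which begins with [b], is invariant after every stem; so [b] is not altered by any rule here.
So the underlying form is /-pɛ/, and voiceless stops become voiced after a nasal.

/-pɛ/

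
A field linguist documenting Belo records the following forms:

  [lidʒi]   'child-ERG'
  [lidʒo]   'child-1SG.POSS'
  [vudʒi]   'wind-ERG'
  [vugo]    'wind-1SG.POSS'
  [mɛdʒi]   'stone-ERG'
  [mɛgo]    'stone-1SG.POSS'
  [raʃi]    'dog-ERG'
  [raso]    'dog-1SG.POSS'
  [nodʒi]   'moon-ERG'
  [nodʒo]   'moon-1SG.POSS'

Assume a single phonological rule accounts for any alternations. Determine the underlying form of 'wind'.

The root 'wind' surfaces as [vudʒi] and [vugo], with a stem-final [dʒ] ~ [g] alternation.
The stem 'moon' ([nodʒi], [nodʒo]) shows [dʒ] unchanged in both environments, so [dʒ] cannot be basic with [g] derived before the 1SG.POSS suffix.
Therefore /g/ is basic and [dʒ] is derived by palatalization before a front vowel (/g/ and /s/ become palato-alveolar [dʒ] and [ʃ] before a front vowel).

/vug/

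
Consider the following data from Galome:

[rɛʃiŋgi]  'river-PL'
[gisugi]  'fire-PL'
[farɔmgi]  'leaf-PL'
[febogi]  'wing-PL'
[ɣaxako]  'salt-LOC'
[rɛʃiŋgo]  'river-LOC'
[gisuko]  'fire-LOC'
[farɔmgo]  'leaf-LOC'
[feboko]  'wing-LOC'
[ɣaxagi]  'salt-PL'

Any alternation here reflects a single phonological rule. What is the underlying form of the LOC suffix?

/-ko/

The LOC suffix surfaces as [-go] and [-ko], depending on the final segment of the stem.
By contrast the PL suffix keeps its initial [g] throughout — that segment must be underlying.
So the underlying form is /-ko/, and voiceless stops become voiced after a nasal.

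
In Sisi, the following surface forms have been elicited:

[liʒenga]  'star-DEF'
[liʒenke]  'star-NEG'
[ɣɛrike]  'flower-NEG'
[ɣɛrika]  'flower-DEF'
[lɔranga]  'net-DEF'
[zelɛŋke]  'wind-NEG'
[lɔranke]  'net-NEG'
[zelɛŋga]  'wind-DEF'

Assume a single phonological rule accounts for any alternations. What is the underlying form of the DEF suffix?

/-ga/

The DEF suffix surfaces as [-ga] and [-ka], depending on the final segment of the stem.
The NEG suffix, which begins with [k], is invariant after every stem; so [k] is not altered by any rule here.
So the underlying form is /-ga/, and voiced stops become voiceless after a vowel.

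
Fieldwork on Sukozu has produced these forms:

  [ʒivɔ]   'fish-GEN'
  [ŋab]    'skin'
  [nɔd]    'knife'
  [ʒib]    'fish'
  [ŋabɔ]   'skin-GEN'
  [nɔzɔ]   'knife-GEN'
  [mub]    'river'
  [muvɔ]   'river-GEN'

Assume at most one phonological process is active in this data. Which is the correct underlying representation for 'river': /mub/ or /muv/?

The root 'river' surfaces as [mub] and [muvɔ], with a stem-final [b] ~ [v] alternation.
The stem 'skin' ([ŋab], [ŋabɔ]) shows [b] unchanged in both environments, so [b] cannot be basic with [v] derived before the GEN suffix.
The alternation reflects word-final hardening: voiced fricatives become stops word-finally. /v/ is underlying.

/muv/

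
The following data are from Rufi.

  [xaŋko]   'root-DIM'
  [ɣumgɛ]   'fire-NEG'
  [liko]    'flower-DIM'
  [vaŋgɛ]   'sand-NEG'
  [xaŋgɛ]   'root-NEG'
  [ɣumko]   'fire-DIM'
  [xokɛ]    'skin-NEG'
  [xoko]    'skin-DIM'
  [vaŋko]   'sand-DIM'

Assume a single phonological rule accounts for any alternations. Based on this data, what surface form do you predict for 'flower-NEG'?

[likɛ]

The NEG morpheme has two allomorphs, [-gɛ] and [-kɛ].
The DIM suffix, which begins with [k], is invariant after every stem; so [k] is not altered by any rule here.
The NEG suffix is therefore /-gɛ/ underlyingly, with post-vocalic devoicing: voiced stops become voiceless after a vowel.
After 'flower', which ends in a vowel, the suffix surfaces as [-kɛ], giving [likɛ].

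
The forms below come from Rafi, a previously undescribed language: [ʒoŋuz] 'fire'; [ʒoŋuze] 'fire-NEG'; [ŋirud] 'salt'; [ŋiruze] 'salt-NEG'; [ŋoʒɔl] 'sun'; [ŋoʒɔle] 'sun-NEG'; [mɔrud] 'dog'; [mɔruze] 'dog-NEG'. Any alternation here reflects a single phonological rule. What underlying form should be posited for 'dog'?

'dog' shows [d] ~ [z] at the end of the stem ([mɔrud] vs [mɔruze]).
Compare 'fire', with invariant [z] in [ʒoŋuz] and [ʒoŋuze]: an analysis with underlying /z/ and a rule producing [d] in isolation would wrongly predict alternation here too.
Therefore /d/ is basic and [z] is derived by intervocalic spirantization (voiced stops become fricatives between vowels).

/mɔrud/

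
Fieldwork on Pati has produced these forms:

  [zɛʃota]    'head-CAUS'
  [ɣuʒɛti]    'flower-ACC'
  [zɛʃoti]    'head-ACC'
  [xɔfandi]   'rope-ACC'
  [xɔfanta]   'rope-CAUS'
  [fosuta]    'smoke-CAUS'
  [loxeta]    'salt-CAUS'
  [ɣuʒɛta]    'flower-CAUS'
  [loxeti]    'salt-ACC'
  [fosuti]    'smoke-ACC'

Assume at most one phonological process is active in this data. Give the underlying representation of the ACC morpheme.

/-di/

The ACC morpheme has two allomorphs, [-di] and [-ti].
By contrast the CAUS suffix keeps its initial [t] throughout — that segment must be underlying.
The ACC suffix is therefore /-di/ underlyingly, with post-vocalic devoicing: voiced stops become voiceless after a vowel.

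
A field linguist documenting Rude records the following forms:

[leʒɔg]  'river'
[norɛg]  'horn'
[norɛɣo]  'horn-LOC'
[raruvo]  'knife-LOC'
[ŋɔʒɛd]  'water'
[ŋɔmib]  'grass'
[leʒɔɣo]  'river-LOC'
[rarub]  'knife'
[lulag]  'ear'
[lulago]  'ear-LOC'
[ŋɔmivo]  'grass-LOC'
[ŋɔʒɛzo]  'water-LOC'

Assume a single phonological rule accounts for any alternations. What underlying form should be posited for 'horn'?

/norɛɣ/

'horn' shows [g] ~ [ɣ] at the end of the stem ([norɛg] vs [norɛɣo]).
The stem 'ear' ([lulag], [lulago]) shows [g] unchanged in both environments, so [g] cannot be basic with [ɣ] derived before the LOC suffix.
Therefore /ɣ/ is basic and [g] is derived by word-final hardening (voiced fricatives become stops word-finally).
So 'horn' = /norɛɣ/.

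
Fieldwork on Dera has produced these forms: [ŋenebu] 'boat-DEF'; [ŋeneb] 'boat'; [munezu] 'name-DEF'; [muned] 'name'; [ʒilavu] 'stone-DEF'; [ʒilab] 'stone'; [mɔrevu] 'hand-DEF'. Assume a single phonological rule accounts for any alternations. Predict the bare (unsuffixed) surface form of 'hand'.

The root 'stone' surfaces as [ʒilavu] and [ʒilab], with a stem-final [v] ~ [b] alternation.
But 'boat' keeps [b] in both environments ([ŋenebu], [ŋeneb]), so there is no rule changing /b/ to [v] before the DEF suffix.
So /v/ is underlying, and a rule of word-final hardening — voiced fricatives become stops word-finally — gives [b].
From [mɔrevu] the stem 'hand' is /mɔrev/; word-finally this yields [mɔreb].

[mɔreb]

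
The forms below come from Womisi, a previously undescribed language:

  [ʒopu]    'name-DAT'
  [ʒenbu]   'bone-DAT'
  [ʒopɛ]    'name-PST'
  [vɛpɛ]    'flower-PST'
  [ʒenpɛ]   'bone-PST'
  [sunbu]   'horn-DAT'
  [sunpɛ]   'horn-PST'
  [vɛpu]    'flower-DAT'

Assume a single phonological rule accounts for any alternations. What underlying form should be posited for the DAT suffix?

/-bu/

The DAT suffix surfaces as [-bu] and [-pu], depending on the final segment of the stem.
By contrast the PST suffix keeps its initial [p] throughout — that segment must be underlying.
So the underlying form is /-bu/, and voiced stops become voiceless after a vowel.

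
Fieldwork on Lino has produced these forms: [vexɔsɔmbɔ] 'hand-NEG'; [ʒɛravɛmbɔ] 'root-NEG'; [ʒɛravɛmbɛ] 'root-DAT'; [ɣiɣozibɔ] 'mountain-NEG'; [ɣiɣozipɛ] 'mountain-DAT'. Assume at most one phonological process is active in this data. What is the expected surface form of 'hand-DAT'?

[vexɔsɔmbɛ]

The DAT morpheme has two allomorphs, [-bɛ] and [-pɛ].
By contrast the NEG suffix keeps its initial [b] throughout — that segment must be underlying.
The DAT suffix is therefore /-pɛ/ underlyingly, with post-nasal voicing: voiceless stops become voiced after a nasal.
After 'hand', which ends in a nasal, the suffix surfaces as [-bɛ], giving [vexɔsɔmbɛ].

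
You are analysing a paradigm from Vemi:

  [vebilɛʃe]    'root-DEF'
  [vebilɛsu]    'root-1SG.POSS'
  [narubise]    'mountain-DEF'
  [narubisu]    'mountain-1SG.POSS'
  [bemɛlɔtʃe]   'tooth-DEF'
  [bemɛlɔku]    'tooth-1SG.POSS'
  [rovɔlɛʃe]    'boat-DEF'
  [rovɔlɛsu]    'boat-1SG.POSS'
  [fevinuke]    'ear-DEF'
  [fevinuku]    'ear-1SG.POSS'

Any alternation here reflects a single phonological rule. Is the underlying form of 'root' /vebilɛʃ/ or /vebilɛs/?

The root 'root' surfaces as [vebilɛʃe] and [vebilɛsu], with a stem-final [ʃ] ~ [s] alternation.
The stem 'mountain' ([narubise], [narubisu]) shows [s] unchanged in both environments, so [s] cannot be basic with [ʃ] derived before the DEF suffix.
So /ʃ/ is underlying, and a rule of depalatalization — palato-alveolar /tʃ/ and /ʃ/ become [k] and [s] when no front vowel follows — gives [s].

/vebilɛʃ/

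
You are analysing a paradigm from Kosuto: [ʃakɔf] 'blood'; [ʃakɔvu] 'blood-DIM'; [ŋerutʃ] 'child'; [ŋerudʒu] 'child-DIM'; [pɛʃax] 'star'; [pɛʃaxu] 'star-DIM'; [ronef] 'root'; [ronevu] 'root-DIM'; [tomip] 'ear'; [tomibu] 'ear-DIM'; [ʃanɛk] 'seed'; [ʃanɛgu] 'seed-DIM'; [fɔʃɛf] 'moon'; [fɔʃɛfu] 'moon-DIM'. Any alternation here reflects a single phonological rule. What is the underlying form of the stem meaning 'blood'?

/ʃakɔv/

In [ʃakɔf] and [ʃakɔvu] the final segment of 'blood' alternates: [f] ~ [v].
If /f/ were underlying and a rule turned it into [v] before the DIM suffix, 'moon' would also alternate; but it has [f] in both [fɔʃɛf] and [fɔʃɛfu].
The alternation reflects word-final obstruent devoicing: voiced obstruents become voiceless word-finally. /v/ is underlying.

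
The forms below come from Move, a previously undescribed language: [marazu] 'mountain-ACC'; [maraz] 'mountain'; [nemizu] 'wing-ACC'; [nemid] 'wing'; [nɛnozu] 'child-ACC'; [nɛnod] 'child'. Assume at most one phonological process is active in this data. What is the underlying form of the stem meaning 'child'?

/nɛnod/

In [nɛnozu] and [nɛnod] the final segment of 'child' alternates: [z] ~ [d].
The stem 'mountain' ([marazu], [maraz]) shows [z] unchanged in both environments, so [z] cannot be basic with [d] derived in isolation.
The alternation reflects intervocalic spirantization: voiced stops become fricatives between vowels. /d/ is underlying.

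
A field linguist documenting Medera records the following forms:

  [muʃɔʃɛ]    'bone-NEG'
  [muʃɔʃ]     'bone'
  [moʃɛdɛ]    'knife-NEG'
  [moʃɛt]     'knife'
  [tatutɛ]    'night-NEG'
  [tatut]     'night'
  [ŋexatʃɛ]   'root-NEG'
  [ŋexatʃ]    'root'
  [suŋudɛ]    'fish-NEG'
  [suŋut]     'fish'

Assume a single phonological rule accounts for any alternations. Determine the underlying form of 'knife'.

The root 'knife' surfaces as [moʃɛdɛ] and [moʃɛt], with a stem-final [d] ~ [t] alternation.
But 'night' keeps [t] in both environments ([tatutɛ], [tatut]), so there is no rule changing /t/ to [d] before the NEG suffix.
The alternation reflects word-final obstruent devoicing: voiced obstruents become voiceless word-finally. /d/ is underlying.
Hence 'knife' is /moʃɛd/ underlyingly.

/moʃɛd/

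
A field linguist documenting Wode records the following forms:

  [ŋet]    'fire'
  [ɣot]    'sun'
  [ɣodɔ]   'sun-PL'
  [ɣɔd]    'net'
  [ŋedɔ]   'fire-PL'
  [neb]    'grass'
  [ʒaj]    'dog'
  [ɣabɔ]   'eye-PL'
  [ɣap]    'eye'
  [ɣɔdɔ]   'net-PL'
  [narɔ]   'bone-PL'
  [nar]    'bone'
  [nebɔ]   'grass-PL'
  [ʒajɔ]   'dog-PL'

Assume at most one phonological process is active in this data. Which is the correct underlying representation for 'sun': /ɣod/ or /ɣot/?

In [ɣodɔ] and [ɣot] the final segment of 'sun' alternates: [d] ~ [t].
Compare 'net', with invariant [d] in [ɣɔdɔ] and [ɣɔd]: an analysis with underlying /d/ and a rule producing [t] in isolation would wrongly predict alternation here too.
The alternation reflects intervocalic voicing: voiceless stops become voiced between vowels. /t/ is underlying.

/ɣot/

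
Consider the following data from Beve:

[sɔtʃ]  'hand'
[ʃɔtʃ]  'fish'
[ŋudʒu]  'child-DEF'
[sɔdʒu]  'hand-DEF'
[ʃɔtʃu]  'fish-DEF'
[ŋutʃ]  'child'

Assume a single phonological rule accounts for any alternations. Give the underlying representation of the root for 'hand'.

/sɔdʒ/

'hand' shows [dʒ] ~ [tʃ] at the end of the stem ([sɔdʒu] vs [sɔtʃ]).
The stem 'fish' ([ʃɔtʃu], [ʃɔtʃ]) shows [tʃ] unchanged in both environments, so [tʃ] cannot be basic with [dʒ] derived before the DEF suffix.
The alternation reflects word-final obstruent devoicing: voiced obstruents become voiceless word-finally. /dʒ/ is underlying.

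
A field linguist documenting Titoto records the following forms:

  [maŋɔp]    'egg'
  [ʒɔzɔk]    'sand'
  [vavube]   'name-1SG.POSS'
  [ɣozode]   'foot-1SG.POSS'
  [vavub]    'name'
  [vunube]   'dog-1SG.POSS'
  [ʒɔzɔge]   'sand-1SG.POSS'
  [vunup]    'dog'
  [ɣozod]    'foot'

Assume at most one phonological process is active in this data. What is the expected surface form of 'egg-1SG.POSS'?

'dog' shows [b] ~ [p] at the end of the stem ([vunube] vs [vunup]).
Compare 'name', with invariant [b] in [vavube] and [vavub]: an analysis with underlying /b/ and a rule producing [p] in isolation would wrongly predict alternation here too.
So /p/ is underlying, and a rule of intervocalic voicing — voiceless stops become voiced between vowels — gives [b].
The one attested form of 'egg', [maŋɔp], shows underlying /maŋɔp/. Applying the same rule between vowels gives [maŋɔbe].

[maŋɔbe]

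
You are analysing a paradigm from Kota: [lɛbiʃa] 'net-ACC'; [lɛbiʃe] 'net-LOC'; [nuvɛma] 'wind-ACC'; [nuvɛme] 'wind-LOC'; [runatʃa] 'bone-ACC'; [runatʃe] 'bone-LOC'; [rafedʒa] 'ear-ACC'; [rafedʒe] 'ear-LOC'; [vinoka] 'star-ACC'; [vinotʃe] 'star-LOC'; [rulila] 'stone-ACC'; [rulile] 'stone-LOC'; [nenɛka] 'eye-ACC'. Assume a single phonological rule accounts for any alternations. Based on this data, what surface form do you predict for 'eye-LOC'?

The stem for 'star' ends in [k] in [vinoka] but [tʃ] in [vinotʃe].
The stem 'bone' ([runatʃa], [runatʃe]) shows [tʃ] unchanged in both environments, so [tʃ] cannot be basic with [k] derived before the ACC suffix.
The alternation reflects palatalization before a front vowel: /k/ becomes palato-alveolar [tʃ] before a front vowel. /k/ is underlying.
From [nenɛka] the stem 'eye' is /nenɛk/; before a front vowel this yields [nenɛtʃe].

[nenɛtʃe]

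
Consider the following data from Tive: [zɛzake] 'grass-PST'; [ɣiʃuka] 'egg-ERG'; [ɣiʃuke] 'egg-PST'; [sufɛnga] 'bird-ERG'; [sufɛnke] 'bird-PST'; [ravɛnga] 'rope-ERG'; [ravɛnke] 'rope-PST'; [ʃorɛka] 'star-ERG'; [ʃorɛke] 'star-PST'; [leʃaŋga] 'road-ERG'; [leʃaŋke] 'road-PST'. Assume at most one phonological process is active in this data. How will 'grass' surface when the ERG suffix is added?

[zɛzaka]

The ERG morpheme has two allomorphs, [-ga] and [-ka].
The PST suffix, which begins with [k], is invariant after every stem; so [k] is not altered by any rule here.
So the underlying form is /-ga/, and voiced stops become voiceless after a vowel.
After 'grass', which ends in a vowel, the suffix surfaces as [-ka], giving [zɛzaka].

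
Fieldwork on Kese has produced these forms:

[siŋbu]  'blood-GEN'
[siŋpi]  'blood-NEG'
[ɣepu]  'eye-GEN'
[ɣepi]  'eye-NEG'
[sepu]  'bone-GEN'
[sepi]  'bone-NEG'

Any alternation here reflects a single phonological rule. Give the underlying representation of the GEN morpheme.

The GEN morpheme has two allomorphs, [-bu] and [-pu].
By contrast the NEG suffix keeps its initial [p] throughout — that segment must be underlying.
So the underlying form is /-bu/, and voiced stops become voiceless after a vowel.

/-bu/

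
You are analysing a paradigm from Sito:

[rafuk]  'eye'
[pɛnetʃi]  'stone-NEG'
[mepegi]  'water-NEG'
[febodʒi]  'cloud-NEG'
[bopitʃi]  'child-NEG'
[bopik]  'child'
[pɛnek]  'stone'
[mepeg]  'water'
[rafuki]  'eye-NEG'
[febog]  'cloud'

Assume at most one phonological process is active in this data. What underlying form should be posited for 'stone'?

/pɛnetʃ/

The stem for 'stone' ends in [tʃ] in [pɛnetʃi] but [k] in [pɛnek].
Compare 'eye', with invariant [k] in [rafuki] and [rafuk]: an analysis with underlying /k/ and a rule producing [tʃ] before the NEG suffix would wrongly predict alternation here too.
The underlying segment must be /tʃ/; palato-alveolar /tʃ/ and /dʒ/ become [k] and [g] when no front vowel follows, yielding [k] there.
Hence 'stone' is /pɛnetʃ/ underlyingly.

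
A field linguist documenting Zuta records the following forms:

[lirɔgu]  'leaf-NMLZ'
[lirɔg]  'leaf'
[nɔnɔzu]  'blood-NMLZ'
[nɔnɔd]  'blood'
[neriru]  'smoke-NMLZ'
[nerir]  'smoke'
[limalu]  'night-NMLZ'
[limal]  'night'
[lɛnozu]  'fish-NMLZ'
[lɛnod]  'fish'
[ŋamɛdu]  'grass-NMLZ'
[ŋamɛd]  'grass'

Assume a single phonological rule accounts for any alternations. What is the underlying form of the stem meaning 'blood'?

In [nɔnɔzu] and [nɔnɔd] the final segment of 'blood' alternates: [z] ~ [d].
But 'grass' keeps [d] in both environments ([ŋamɛdu], [ŋamɛd]), so there is no rule changing /d/ to [z] before the NMLZ suffix.
The underlying segment must be /z/; voiced fricatives become stops word-finally, yielding [d] there.
The underlying form of 'blood' is therefore /nɔnɔz/.

/nɔnɔz/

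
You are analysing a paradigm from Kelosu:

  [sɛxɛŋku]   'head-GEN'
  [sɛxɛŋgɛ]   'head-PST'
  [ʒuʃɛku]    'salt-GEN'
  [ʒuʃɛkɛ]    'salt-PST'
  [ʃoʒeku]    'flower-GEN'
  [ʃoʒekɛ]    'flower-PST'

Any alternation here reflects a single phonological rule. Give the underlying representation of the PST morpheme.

The PST morpheme has two allomorphs, [-gɛ] and [-kɛ].
By contrast the GEN suffix keeps its initial [k] throughout — that segment must be underlying.
The PST suffix is therefore /-gɛ/ underlyingly, with post-vocalic devoicing: voiced stops become voiceless after a vowel.

/-gɛ/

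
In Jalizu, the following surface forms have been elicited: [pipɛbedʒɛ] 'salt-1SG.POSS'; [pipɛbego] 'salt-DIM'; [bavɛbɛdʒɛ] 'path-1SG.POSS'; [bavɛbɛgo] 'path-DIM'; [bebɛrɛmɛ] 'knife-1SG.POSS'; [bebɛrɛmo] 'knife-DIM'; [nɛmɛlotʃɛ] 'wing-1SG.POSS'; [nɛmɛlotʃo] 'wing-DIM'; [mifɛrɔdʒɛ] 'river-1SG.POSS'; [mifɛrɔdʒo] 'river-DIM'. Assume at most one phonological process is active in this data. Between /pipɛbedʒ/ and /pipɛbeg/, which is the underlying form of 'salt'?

The stem for 'salt' ends in [dʒ] in [pipɛbedʒɛ] but [g] in [pipɛbego].
The stem 'river' ([mifɛrɔdʒɛ], [mifɛrɔdʒo]) shows [dʒ] unchanged in both environments, so [dʒ] cannot be basic with [g] derived before the DIM suffix.
The underlying segment must be /g/; /g/ becomes palato-alveolar [dʒ] before a front vowel, yielding [dʒ] there.

/pipɛbeg/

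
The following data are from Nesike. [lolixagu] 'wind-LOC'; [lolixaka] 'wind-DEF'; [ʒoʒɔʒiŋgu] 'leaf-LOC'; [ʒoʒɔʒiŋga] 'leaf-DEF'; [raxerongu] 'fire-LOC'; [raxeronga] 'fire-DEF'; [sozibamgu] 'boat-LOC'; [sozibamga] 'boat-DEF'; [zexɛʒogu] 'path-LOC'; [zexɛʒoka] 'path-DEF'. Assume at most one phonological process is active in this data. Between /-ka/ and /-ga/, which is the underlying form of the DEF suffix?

/-ka/

The DEF suffix surfaces as [-ga] and [-ka], depending on the final segment of the stem.
By contrast the LOC suffix keeps its initial [g] throughout — that segment must be underlying.
The DEF suffix is therefore /-ka/ underlyingly, with post-nasal voicing: voiceless stops become voiced after a nasal.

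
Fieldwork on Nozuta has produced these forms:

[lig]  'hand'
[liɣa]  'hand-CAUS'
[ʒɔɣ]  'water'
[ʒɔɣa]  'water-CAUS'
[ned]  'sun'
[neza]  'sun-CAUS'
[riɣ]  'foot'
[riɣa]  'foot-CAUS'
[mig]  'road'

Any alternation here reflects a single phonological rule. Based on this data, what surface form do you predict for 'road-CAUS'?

[miɣa]

'hand' shows [g] ~ [ɣ] at the end of the stem ([lig] vs [liɣa]).
Compare 'foot', with invariant [ɣ] in [riɣ] and [riɣa]: an analysis with underlying /ɣ/ and a rule producing [g] in isolation would wrongly predict alternation here too.
The underlying segment must be /g/; voiced stops become fricatives between vowels, yielding [ɣ] there.
The one attested form of 'road', [mig], shows underlying /mig/. Applying the same rule between vowels gives [miɣa].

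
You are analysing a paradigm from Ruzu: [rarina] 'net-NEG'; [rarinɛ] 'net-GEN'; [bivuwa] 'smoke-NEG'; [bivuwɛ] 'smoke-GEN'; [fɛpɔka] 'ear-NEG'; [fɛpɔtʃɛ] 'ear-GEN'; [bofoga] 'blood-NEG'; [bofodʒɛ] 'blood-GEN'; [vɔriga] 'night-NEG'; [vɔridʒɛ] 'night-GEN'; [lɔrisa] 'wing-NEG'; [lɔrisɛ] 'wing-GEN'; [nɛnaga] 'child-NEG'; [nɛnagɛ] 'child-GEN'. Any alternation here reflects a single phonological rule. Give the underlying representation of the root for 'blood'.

'blood' shows [g] ~ [dʒ] at the end of the stem ([bofoga] vs [bofodʒɛ]).
Compare 'child', with invariant [g] in [nɛnaga] and [nɛnagɛ]: an analysis with underlying /g/ and a rule producing [dʒ] before the GEN suffix would wrongly predict alternation here too.
The alternation reflects depalatalization: palato-alveolar /tʃ/ and /dʒ/ become [k] and [g] when no front vowel follows. /dʒ/ is underlying.

/bofodʒ/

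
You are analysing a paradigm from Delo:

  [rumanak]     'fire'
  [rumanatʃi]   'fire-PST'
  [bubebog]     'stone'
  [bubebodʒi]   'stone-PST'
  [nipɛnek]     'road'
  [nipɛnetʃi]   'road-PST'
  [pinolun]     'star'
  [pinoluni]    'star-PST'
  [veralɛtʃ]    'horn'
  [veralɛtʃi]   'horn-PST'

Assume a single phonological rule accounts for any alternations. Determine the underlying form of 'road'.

/nipɛnek/

The stem for 'road' ends in [k] in [nipɛnek] but [tʃ] in [nipɛnetʃi].
The stem 'horn' ([veralɛtʃ], [veralɛtʃi]) shows [tʃ] unchanged in both environments, so [tʃ] cannot be basic with [k] derived in isolation.
The alternation reflects palatalization before a front vowel: /k/ and /g/ become palato-alveolar [tʃ] and [dʒ] before a front vowel. /k/ is underlying.
So 'road' = /nipɛnek/.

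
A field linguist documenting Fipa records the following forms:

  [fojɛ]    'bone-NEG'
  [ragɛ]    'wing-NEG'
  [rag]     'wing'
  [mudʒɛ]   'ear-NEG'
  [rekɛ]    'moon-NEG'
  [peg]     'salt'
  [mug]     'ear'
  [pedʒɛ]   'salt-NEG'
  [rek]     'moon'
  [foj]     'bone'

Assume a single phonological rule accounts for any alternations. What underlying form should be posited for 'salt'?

/pedʒ/

The stem for 'salt' ends in [dʒ] in [pedʒɛ] but [g] in [peg].
If /g/ were underlying and a rule turned it into [dʒ] before the NEG suffix, 'wing' would also alternate; but it has [g] in both [ragɛ] and [rag].
So /dʒ/ is underlying, and a rule of depalatalization — palato-alveolar /dʒ/ becomes [g] when no front vowel follows — gives [g].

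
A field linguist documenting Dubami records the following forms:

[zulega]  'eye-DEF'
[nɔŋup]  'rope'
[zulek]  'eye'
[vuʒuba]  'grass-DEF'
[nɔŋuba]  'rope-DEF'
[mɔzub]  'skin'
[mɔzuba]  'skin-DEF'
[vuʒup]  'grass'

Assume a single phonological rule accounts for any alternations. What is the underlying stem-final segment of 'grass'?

/p/

The stem for 'grass' ends in [b] in [vuʒuba] but [p] in [vuʒup].
But 'skin' keeps [b] in both environments ([mɔzuba], [mɔzub]), so there is no rule changing /b/ to [p] in isolation.
So /p/ is underlying, and a rule of intervocalic voicing — voiceless stops become voiced between vowels — gives [b].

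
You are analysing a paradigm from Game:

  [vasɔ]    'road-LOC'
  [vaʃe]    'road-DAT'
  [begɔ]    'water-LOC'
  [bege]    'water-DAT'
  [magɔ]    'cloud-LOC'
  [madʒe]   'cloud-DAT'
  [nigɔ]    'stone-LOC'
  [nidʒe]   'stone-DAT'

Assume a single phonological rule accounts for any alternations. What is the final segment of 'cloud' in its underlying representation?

In [magɔ] and [madʒe] the final segment of 'cloud' alternates: [g] ~ [dʒ].
Compare 'water', with invariant [g] in [begɔ] and [bege]: an analysis with underlying /g/ and a rule producing [dʒ] before the DAT suffix would wrongly predict alternation here too.
The alternation reflects depalatalization: palato-alveolar /dʒ/ and /ʃ/ become [g] and [s] when no front vowel follows. /dʒ/ is underlying.

/dʒ/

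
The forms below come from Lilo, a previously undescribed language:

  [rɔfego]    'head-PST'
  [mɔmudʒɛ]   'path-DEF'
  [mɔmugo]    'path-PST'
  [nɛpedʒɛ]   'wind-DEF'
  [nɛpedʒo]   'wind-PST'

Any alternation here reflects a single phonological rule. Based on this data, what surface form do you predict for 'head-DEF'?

[rɔfedʒɛ]

The stem for 'path' ends in [dʒ] in [mɔmudʒɛ] but [g] in [mɔmugo].
But 'wind' keeps [dʒ] in both environments ([nɛpedʒɛ], [nɛpedʒo]), so there is no rule changing /dʒ/ to [g] before the PST suffix.
The alternation reflects palatalization before a front vowel: /g/ becomes palato-alveolar [dʒ] before a front vowel. /g/ is underlying.
From [rɔfego] the stem 'head' is /rɔfeg/; before a front vowel this yields [rɔfedʒɛ].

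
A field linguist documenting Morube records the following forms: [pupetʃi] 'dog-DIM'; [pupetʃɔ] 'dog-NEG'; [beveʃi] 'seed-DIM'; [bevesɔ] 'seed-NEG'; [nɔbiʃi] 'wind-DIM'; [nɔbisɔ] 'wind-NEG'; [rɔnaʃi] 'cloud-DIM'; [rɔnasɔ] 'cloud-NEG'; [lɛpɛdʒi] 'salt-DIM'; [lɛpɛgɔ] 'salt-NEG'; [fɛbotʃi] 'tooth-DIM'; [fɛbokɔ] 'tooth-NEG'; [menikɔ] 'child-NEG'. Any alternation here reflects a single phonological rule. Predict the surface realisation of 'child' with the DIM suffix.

'tooth' shows [tʃ] ~ [k] at the end of the stem ([fɛbotʃi] vs [fɛbokɔ]).
If /tʃ/ were underlying and a rule turned it into [k] before the NEG suffix, 'dog' would also alternate; but it has [tʃ] in both [pupetʃi] and [pupetʃɔ].
The underlying segment must be /k/; /k/, /g/ and /s/ become palato-alveolar [tʃ], [dʒ] and [ʃ] before a front vowel, yielding [tʃ] there.
The one attested form of 'child', [menikɔ], shows underlying /menik/. Applying the same rule before a front vowel gives [menitʃi].

[menitʃi]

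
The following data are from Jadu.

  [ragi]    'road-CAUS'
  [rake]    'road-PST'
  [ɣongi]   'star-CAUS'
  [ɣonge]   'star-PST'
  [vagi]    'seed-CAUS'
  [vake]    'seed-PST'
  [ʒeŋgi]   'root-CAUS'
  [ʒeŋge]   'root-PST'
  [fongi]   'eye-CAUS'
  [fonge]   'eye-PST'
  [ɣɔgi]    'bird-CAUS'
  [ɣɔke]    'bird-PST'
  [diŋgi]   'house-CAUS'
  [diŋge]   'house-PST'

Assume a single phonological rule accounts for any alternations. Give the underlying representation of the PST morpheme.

/-ke/

The PST morpheme has two allomorphs, [-ge] and [-ke].
The CAUS suffix, which begins with [g], is invariant after every stem; so [g] is not altered by any rule here.
So the underlying form is /-ke/, and voiceless stops become voiced after a nasal.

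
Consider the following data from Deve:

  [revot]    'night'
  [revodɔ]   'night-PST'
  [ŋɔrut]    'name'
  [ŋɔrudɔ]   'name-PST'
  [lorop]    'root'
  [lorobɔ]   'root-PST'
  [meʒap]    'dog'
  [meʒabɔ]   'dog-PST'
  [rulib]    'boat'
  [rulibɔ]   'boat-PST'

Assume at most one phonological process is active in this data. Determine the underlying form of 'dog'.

In [meʒap] and [meʒabɔ] the final segment of 'dog' alternates: [p] ~ [b].
If /b/ were underlying and a rule turned it into [p] in isolation, 'boat' would also alternate; but it has [b] in both [rulib] and [rulibɔ].
So /p/ is underlying, and a rule of intervocalic voicing — voiceless stops become voiced between vowels — gives [b].
Hence 'dog' is /meʒap/ underlyingly.

/meʒap/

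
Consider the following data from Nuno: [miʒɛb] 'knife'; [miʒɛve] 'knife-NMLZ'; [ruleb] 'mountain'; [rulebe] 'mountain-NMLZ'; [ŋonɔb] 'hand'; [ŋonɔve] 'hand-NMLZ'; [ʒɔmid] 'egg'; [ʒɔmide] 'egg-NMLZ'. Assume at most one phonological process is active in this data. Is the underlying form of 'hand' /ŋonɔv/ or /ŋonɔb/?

/ŋonɔv/

'hand' shows [b] ~ [v] at the end of the stem ([ŋonɔb] vs [ŋonɔve]).
But 'mountain' keeps [b] in both environments ([ruleb], [rulebe]), so there is no rule changing /b/ to [v] before the NMLZ suffix.
The underlying segment must be /v/; voiced fricatives become stops word-finally, yielding [b] there.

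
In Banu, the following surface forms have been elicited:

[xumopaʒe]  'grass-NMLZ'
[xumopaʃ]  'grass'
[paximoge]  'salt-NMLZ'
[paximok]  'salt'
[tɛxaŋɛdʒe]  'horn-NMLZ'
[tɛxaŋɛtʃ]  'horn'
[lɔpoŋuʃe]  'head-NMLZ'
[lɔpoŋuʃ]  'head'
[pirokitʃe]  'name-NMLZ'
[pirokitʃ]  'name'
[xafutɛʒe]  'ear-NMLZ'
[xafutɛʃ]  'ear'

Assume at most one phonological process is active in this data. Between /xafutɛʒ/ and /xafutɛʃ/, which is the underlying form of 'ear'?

In [xafutɛʒe] and [xafutɛʃ] the final segment of 'ear' alternates: [ʒ] ~ [ʃ].
If /ʃ/ were underlying and a rule turned it into [ʒ] before the NMLZ suffix, 'head' would also alternate; but it has [ʃ] in both [lɔpoŋuʃe] and [lɔpoŋuʃ].
The alternation reflects word-final obstruent devoicing: voiced obstruents become voiceless word-finally. /ʒ/ is underlying.

/xafutɛʒ/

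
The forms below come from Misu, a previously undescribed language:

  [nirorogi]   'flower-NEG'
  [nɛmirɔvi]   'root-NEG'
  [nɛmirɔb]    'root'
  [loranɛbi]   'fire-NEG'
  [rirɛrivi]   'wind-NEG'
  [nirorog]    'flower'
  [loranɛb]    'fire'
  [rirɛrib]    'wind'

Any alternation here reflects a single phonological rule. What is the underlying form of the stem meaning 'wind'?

/rirɛriv/

The stem for 'wind' ends in [b] in [rirɛrib] but [v] in [rirɛrivi].
Compare 'fire', with invariant [b] in [loranɛb] and [loranɛbi]: an analysis with underlying /b/ and a rule producing [v] before the NEG suffix would wrongly predict alternation here too.
Therefore /v/ is basic and [b] is derived by word-final hardening (voiced fricatives become stops word-finally).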